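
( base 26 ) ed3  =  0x264d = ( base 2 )10011001001101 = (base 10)9805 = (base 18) 1c4d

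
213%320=213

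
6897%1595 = 517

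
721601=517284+204317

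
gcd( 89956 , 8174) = 2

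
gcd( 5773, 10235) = 23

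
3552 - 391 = 3161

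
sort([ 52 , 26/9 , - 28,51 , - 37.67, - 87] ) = [ - 87 , - 37.67, - 28,26/9 , 51, 52] 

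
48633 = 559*87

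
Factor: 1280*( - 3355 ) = - 2^8*5^2 *11^1*61^1 = - 4294400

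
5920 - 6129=  -  209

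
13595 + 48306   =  61901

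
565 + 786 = 1351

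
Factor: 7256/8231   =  2^3*907^1*8231^(-1)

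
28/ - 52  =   - 7/13 =- 0.54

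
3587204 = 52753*68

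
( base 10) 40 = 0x28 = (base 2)101000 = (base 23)1H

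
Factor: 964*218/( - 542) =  - 2^2*109^1*241^1*271^(  -  1 ) = - 105076/271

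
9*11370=102330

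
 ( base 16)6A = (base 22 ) 4i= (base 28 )3m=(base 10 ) 106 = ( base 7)211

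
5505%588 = 213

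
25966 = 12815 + 13151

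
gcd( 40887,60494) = 7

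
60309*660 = 39803940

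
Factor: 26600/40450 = 532/809  =  2^2*7^1*19^1*809^( - 1)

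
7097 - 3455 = 3642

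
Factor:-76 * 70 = -2^3 * 5^1*7^1*19^1 = - 5320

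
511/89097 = 511/89097 = 0.01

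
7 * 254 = 1778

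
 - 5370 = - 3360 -2010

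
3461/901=3461/901 = 3.84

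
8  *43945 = 351560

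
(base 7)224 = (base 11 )A6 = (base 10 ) 116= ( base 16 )74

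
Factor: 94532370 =2^1 * 3^1*5^1*103^1 * 30593^1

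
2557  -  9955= - 7398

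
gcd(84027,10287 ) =3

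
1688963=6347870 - 4658907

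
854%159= 59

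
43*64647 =2779821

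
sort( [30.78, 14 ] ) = [14, 30.78]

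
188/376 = 1/2 = 0.50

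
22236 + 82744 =104980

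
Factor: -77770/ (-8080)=77/8 = 2^(-3)*7^1*11^1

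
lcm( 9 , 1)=9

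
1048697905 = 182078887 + 866619018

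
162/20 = 81/10 = 8.10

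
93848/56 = 11731/7 = 1675.86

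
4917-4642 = 275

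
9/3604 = 9/3604 = 0.00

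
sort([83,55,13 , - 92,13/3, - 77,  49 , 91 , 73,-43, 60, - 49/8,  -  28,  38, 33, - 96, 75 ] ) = [-96,-92,-77, -43, - 28, - 49/8,13/3,13,  33,38,49,55,  60 , 73,75, 83,  91] 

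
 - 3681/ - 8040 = 1227/2680 = 0.46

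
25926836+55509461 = 81436297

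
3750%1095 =465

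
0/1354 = 0 = 0.00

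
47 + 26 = 73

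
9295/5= 1859 = 1859.00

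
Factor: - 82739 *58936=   - 2^3*17^1*31^1 *53^1*139^1*157^1=-  4876305704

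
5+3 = 8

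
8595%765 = 180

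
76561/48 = 1595 + 1/48 = 1595.02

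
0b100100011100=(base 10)2332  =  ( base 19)68E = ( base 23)499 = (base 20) 5GC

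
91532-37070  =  54462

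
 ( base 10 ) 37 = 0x25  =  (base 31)16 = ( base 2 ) 100101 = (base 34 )13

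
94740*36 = 3410640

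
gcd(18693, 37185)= 201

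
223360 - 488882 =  - 265522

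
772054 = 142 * 5437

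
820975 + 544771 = 1365746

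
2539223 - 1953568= 585655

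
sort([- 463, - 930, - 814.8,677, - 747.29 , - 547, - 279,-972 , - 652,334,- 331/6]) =[ - 972,- 930, - 814.8, - 747.29,-652, - 547,-463, - 279, - 331/6,334, 677] 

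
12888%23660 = 12888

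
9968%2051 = 1764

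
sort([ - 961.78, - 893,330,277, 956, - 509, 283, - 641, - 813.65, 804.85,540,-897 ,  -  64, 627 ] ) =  [ - 961.78,-897, - 893, - 813.65, - 641, - 509, - 64, 277, 283, 330, 540, 627, 804.85, 956 ]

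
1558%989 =569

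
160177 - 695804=  -  535627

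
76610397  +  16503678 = 93114075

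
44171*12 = 530052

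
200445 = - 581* ( - 345) 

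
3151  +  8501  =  11652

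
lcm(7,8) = 56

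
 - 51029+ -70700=-121729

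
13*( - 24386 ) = -317018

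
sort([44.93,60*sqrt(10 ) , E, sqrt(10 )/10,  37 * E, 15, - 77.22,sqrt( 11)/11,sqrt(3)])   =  [  -  77.22, sqrt( 11) /11,sqrt ( 10 )/10 , sqrt( 3),E, 15, 44.93,37 * E,60 * sqrt ( 10) ]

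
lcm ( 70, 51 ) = 3570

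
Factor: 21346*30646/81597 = 2^2*3^(-1)*7^1*11^1*13^1*59^(-1 )*199^1 * 461^(-1)*821^1 = 654169516/81597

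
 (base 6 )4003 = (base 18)2c3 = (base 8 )1543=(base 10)867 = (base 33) q9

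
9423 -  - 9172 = 18595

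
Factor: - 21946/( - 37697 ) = 2^1 *11^(-1 )*23^ (-1)*149^( - 1 )*10973^1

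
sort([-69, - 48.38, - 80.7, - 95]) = [ - 95, - 80.7, - 69, - 48.38 ]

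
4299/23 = 186 +21/23 = 186.91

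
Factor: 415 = 5^1*83^1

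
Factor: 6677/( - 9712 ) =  - 11/16 = - 2^( - 4)*11^1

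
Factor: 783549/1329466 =2^(  -  1)*3^2*13^1*31^( - 1)*37^1*41^(-1 )*181^1*523^ ( - 1)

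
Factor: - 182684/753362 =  -218/899 = - 2^1*29^ ( - 1) * 31^( - 1)*109^1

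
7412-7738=-326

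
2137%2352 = 2137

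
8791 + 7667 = 16458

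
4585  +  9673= 14258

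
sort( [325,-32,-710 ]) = [ -710,  -  32,325]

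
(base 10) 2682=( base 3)10200100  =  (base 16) a7a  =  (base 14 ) d98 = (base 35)26M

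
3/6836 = 3/6836  =  0.00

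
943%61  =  28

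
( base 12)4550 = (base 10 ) 7692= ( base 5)221232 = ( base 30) 8gc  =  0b1111000001100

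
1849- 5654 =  - 3805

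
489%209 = 71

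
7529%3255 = 1019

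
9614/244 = 39 + 49/122 = 39.40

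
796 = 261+535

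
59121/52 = 1136+49/52 = 1136.94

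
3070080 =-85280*( - 36)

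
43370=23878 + 19492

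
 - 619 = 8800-9419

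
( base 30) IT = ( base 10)569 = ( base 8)1071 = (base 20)189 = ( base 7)1442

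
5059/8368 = 5059/8368 = 0.60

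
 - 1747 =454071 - 455818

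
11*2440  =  26840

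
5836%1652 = 880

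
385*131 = 50435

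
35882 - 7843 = 28039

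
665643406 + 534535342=1200178748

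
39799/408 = 39799/408= 97.55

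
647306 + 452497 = 1099803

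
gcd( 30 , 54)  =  6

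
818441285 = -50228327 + 868669612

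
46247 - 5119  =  41128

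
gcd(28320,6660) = 60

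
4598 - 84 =4514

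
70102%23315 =157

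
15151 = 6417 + 8734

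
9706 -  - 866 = 10572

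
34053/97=34053/97 = 351.06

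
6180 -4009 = 2171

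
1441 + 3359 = 4800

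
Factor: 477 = 3^2*53^1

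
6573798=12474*527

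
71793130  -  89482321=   -  17689191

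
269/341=269/341= 0.79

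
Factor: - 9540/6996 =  - 15/11 =- 3^1*5^1*11^(  -  1 ) 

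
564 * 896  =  505344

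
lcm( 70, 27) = 1890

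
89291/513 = 174 +29/513  =  174.06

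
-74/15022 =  - 1  +  202/203 =- 0.00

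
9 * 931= 8379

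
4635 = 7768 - 3133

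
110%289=110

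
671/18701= 671/18701 = 0.04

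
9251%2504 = 1739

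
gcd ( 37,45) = 1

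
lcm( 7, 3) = 21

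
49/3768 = 49/3768 = 0.01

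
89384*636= 56848224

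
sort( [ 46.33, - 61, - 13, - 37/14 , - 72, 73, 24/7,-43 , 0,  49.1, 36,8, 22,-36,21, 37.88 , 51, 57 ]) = [-72,- 61,-43, - 36,-13, - 37/14, 0,24/7, 8,21,  22, 36,37.88,46.33 , 49.1, 51, 57, 73]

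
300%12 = 0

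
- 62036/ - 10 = 6203 + 3/5 = 6203.60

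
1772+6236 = 8008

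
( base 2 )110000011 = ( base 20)j7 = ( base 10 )387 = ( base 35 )b2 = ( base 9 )470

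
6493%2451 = 1591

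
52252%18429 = 15394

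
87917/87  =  87917/87 = 1010.54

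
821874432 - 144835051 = 677039381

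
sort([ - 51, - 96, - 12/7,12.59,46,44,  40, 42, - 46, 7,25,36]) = [-96, - 51,-46, - 12/7,7,12.59, 25,36, 40 , 42,44,46] 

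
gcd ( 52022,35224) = 74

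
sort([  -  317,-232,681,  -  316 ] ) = [ - 317, - 316,-232,681]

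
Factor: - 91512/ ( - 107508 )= 2^1*3^1 * 17^( - 2 )*41^1 = 246/289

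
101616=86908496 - 86806880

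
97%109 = 97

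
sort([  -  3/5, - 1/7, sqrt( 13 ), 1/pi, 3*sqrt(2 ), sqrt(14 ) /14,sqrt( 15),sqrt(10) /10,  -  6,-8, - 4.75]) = [ - 8,-6,-4.75, - 3/5,- 1/7, sqrt(14) /14, sqrt( 10 )/10,1/pi,  sqrt( 13) , sqrt(15), 3*sqrt( 2) ]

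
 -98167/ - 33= 98167/33 = 2974.76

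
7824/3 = 2608 = 2608.00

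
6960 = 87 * 80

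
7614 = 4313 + 3301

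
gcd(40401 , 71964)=9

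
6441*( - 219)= - 1410579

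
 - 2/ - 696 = 1/348= 0.00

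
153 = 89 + 64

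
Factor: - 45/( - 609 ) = 15/203 = 3^1*5^1*7^( - 1 ) * 29^( - 1 ) 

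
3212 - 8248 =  -5036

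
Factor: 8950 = 2^1*5^2*  179^1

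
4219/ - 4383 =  - 4219/4383 = -0.96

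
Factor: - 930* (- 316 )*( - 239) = - 2^3*3^1*5^1*31^1*79^1* 239^1 = -70237320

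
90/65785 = 18/13157 = 0.00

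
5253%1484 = 801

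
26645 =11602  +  15043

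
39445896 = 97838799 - 58392903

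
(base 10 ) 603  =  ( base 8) 1133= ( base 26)n5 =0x25B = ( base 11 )4A9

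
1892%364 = 72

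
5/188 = 5/188 = 0.03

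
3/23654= 3/23654= 0.00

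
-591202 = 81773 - 672975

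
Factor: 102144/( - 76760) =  - 2^5*3^1*5^ (-1 )*7^1*101^ ( - 1 ) = -672/505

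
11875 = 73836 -61961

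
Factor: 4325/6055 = 5^1 * 7^( - 1)  =  5/7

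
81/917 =81/917=0.09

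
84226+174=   84400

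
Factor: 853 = 853^1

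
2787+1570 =4357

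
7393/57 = 129 + 40/57 = 129.70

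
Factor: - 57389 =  - 57389^1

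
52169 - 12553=39616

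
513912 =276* 1862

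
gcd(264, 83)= 1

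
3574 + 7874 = 11448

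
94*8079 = 759426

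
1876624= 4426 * 424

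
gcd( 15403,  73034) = 1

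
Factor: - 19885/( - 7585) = 37^( - 1 )*97^1 = 97/37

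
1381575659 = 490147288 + 891428371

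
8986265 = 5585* 1609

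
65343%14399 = 7747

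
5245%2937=2308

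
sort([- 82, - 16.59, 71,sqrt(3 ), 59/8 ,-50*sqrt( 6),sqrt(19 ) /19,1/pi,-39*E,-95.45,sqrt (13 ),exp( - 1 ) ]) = [ -50*sqrt( 6),-39*E, - 95.45  , - 82,-16.59, sqrt (19)/19,1/pi,exp (-1),sqrt ( 3) , sqrt( 13 ) , 59/8, 71 ]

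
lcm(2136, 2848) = 8544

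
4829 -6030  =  -1201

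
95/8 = 95/8 = 11.88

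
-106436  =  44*( - 2419 )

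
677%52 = 1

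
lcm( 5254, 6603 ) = 488622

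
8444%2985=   2474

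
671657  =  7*95951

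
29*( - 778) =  - 22562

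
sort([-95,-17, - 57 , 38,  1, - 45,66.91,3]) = [ - 95, - 57, - 45, - 17, 1, 3 , 38, 66.91]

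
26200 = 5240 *5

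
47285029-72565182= - 25280153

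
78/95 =78/95 = 0.82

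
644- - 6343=6987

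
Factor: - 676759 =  - 181^1*3739^1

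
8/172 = 2/43 = 0.05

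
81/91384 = 81/91384  =  0.00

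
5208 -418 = 4790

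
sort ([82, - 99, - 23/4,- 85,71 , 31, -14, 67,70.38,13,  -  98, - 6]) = [ - 99 , - 98, - 85, - 14, - 6, - 23/4,13 , 31,67,70.38,71 , 82] 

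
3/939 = 1/313 = 0.00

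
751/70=10 + 51/70 = 10.73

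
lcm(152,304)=304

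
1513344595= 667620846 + 845723749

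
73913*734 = 54252142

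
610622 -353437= 257185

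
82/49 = 82/49= 1.67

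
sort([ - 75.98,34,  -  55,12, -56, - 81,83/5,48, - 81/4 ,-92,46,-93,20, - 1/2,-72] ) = [ - 93,  -  92,  -  81,  -  75.98,-72, - 56,-55, - 81/4,-1/2, 12,83/5, 20, 34,46,48] 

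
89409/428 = 89409/428=   208.90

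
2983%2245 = 738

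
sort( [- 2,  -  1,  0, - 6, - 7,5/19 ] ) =[-7, - 6,-2, - 1, 0,5/19 ]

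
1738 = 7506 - 5768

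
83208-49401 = 33807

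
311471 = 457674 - 146203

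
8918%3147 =2624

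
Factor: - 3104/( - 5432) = 2^2*7^(-1) = 4/7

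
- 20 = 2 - 22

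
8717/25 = 348 + 17/25 = 348.68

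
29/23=29/23 = 1.26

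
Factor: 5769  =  3^2 * 641^1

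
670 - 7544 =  - 6874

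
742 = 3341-2599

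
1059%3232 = 1059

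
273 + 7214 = 7487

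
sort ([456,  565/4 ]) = [565/4,456] 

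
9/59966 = 9/59966 = 0.00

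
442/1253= 442/1253 = 0.35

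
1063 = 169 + 894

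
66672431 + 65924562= 132596993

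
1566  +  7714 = 9280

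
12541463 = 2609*4807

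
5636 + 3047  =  8683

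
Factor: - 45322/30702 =- 3^( -1) * 7^(-1) * 31^1 = - 31/21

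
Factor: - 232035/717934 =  - 2^( - 1 )*3^1*5^1*7^( -1)*19^( - 1 )*31^1*499^1*2699^( - 1)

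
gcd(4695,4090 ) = 5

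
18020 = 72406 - 54386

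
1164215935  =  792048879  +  372167056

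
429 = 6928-6499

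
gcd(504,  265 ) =1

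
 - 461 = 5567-6028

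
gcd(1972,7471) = 1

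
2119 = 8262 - 6143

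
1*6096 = 6096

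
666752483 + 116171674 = 782924157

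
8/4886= 4/2443 =0.00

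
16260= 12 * 1355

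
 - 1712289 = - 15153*113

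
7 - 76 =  - 69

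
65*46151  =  2999815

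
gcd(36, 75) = 3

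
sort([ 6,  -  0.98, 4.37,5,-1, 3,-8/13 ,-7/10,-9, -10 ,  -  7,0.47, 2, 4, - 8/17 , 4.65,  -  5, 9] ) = [ - 10, - 9,  -  7 ,  -  5,  -  1,- 0.98,-7/10,-8/13 , -8/17, 0.47,2, 3, 4 , 4.37,4.65,  5,6, 9]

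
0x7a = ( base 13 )95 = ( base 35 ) 3H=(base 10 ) 122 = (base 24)52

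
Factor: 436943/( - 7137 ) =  - 551/9 = - 3^( - 2) *19^1*29^1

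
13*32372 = 420836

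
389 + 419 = 808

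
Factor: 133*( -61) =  - 8113 = - 7^1 * 19^1*61^1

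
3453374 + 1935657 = 5389031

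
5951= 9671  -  3720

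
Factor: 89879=17^2 * 311^1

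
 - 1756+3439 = 1683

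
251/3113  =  251/3113 = 0.08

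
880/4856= 110/607 = 0.18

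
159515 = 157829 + 1686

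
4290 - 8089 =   -  3799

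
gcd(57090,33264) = 66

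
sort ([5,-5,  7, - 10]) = [ - 10, - 5,5,7 ] 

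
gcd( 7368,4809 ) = 3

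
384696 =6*64116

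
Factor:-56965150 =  - 2^1*5^2*11^1*103573^1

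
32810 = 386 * 85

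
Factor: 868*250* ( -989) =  - 2^3* 5^3*7^1*23^1*31^1*43^1 = - 214613000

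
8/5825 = 8/5825 = 0.00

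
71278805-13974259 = 57304546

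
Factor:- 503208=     -  2^3*3^2*29^1*241^1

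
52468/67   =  783  +  7/67 = 783.10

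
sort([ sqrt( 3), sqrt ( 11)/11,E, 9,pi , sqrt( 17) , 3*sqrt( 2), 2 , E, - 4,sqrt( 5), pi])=[  -  4,  sqrt (11)/11 , sqrt ( 3), 2, sqrt(5 ), E, E,pi,pi , sqrt( 17),3 * sqrt( 2 ),9 ]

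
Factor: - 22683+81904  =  59221^1 =59221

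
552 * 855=471960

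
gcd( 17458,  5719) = 301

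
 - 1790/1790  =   - 1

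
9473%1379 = 1199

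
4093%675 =43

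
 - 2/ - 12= 1/6 = 0.17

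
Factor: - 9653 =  - 7^2*197^1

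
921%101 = 12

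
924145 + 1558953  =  2483098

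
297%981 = 297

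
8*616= 4928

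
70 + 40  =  110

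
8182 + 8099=16281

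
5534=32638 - 27104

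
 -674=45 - 719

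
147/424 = 147/424 = 0.35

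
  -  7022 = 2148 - 9170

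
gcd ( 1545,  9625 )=5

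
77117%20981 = 14174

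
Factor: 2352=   2^4*3^1*7^2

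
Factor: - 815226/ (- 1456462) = 407613/728231 = 3^1*7^ ( - 1) * 83^1*1637^1*104033^( - 1)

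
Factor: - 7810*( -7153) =55864930 = 2^1*5^1*11^1 *23^1 *71^1*311^1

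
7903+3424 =11327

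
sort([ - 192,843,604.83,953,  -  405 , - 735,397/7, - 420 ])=[ - 735, - 420,-405, - 192, 397/7,604.83,843, 953]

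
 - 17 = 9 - 26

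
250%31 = 2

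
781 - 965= -184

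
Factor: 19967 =41^1 * 487^1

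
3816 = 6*636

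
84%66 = 18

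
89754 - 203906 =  - 114152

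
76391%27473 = 21445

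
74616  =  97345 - 22729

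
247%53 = 35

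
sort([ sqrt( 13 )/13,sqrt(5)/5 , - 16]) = [ - 16,sqrt(13 ) /13 , sqrt(5)/5 ] 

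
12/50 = 6/25 = 0.24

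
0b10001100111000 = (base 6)105424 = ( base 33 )897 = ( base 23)h10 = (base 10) 9016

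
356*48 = 17088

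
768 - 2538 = - 1770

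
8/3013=8/3013 =0.00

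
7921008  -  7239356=681652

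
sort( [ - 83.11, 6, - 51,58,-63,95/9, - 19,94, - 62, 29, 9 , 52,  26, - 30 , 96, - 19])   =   [ - 83.11, - 63, - 62, - 51, - 30, - 19, - 19,6, 9, 95/9, 26, 29, 52  ,  58, 94, 96]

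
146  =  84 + 62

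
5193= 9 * 577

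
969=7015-6046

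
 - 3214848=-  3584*897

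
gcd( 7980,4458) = 6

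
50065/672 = 74 + 337/672 = 74.50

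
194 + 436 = 630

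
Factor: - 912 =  - 2^4*3^1*19^1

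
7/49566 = 7/49566 = 0.00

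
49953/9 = 16651/3 = 5550.33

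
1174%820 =354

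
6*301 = 1806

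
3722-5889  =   - 2167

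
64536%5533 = 3673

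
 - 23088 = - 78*296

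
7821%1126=1065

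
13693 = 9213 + 4480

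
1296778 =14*92627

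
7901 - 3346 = 4555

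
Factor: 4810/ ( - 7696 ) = -2^ ( - 3) * 5^1 = -5/8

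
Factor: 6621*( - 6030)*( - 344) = 13734072720 = 2^4*3^3 * 5^1*43^1 *67^1 * 2207^1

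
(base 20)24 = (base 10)44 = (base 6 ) 112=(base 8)54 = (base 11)40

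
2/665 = 2/665 = 0.00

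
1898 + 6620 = 8518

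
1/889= 1/889 = 0.00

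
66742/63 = 1059+25/63 =1059.40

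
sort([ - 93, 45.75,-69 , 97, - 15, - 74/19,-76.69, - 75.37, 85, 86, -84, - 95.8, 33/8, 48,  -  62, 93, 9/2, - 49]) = [ - 95.8,  -  93,-84,-76.69, - 75.37, - 69, - 62, - 49,-15,-74/19,33/8, 9/2 , 45.75, 48, 85, 86, 93 , 97 ] 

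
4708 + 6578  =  11286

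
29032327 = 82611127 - 53578800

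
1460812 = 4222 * 346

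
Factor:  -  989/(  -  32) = 2^(- 5)*23^1*43^1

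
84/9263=84/9263 = 0.01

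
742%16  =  6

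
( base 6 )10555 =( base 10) 1511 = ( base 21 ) 38k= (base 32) 1F7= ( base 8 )2747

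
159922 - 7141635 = - 6981713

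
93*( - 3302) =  -307086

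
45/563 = 45/563= 0.08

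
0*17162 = 0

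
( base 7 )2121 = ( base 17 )2A2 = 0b1011101110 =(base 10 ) 750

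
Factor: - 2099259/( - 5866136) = 2^( - 3)*3^2*19^( - 1) * 38593^ ( - 1) * 233251^1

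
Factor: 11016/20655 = 2^3 * 3^( - 1 )*5^( - 1 ) = 8/15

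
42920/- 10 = - 4292 + 0/1= - 4292.00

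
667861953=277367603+390494350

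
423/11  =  38 + 5/11 = 38.45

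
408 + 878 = 1286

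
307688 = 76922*4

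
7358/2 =3679 =3679.00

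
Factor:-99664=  - 2^4*6229^1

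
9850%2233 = 918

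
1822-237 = 1585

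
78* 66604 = 5195112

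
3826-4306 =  - 480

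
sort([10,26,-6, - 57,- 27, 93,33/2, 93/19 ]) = [ - 57, - 27 , - 6,93/19,10,33/2, 26,  93 ] 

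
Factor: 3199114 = 2^1*43^1* 37199^1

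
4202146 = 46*91351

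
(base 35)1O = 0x3B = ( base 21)2h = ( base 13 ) 47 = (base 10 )59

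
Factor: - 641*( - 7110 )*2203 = 10040194530=2^1*3^2 * 5^1*79^1 * 641^1*2203^1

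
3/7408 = 3/7408 = 0.00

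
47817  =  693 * 69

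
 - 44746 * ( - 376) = 16824496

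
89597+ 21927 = 111524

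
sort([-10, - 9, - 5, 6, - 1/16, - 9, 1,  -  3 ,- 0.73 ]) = [ - 10, - 9, - 9, - 5  ,- 3, - 0.73, - 1/16  ,  1,6] 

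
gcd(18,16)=2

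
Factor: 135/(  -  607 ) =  - 3^3*5^1*607^( - 1 )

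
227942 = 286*797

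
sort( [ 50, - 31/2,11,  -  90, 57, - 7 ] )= [-90, - 31/2, - 7,  11, 50, 57 ] 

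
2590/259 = 10 = 10.00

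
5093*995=5067535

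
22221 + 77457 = 99678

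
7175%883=111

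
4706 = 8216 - 3510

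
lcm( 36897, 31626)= 221382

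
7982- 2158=5824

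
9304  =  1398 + 7906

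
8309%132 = 125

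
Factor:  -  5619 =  - 3^1*1873^1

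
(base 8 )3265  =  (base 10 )1717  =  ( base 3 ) 2100121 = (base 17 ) 5g0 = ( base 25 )2ih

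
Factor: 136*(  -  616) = - 83776 = - 2^6*7^1*11^1 * 17^1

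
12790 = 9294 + 3496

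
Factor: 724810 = 2^1*5^1*72481^1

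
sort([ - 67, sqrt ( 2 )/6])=[ - 67,sqrt(2)/6]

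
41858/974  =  20929/487 = 42.98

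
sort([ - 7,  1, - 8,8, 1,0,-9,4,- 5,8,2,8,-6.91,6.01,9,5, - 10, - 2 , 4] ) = [ - 10 , - 9, - 8, - 7, -6.91, - 5, - 2,0,  1,  1,2, 4, 4,5,6.01,  8,8,8,9] 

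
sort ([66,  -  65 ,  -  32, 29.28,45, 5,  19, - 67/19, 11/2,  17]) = [ - 65, - 32,  -  67/19 , 5, 11/2 , 17,19,  29.28,45,  66] 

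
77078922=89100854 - 12021932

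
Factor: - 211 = - 211^1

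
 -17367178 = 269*( - 64562 )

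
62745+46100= 108845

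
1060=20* 53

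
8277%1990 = 317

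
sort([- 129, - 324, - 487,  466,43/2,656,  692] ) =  [ - 487,-324, - 129,43/2,466 , 656, 692] 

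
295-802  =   - 507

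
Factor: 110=2^1*5^1*11^1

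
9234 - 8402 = 832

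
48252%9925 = 8552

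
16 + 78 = 94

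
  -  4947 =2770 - 7717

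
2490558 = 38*65541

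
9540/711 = 13 + 33/79=13.42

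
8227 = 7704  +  523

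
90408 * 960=86791680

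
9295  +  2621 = 11916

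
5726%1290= 566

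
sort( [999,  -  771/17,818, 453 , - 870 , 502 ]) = [ - 870,-771/17,453,502,  818,999]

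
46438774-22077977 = 24360797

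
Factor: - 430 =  - 2^1*5^1*43^1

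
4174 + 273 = 4447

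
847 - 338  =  509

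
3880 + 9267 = 13147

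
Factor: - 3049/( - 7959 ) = 3^(  -  1 )*7^( - 1)*379^( - 1 )*3049^1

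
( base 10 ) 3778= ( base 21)8BJ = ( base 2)111011000010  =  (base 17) D14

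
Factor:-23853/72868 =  - 2^( - 2)*3^1*7951^1*18217^( - 1)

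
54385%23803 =6779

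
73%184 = 73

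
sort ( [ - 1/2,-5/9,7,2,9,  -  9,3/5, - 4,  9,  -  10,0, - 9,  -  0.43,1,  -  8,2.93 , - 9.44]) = [ - 10 ,- 9.44,-9,  -  9, - 8,- 4, - 5/9,  -  1/2, - 0.43,0,3/5,1,2,2.93, 7,9,9 ] 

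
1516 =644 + 872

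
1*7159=7159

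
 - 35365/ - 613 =57 + 424/613 = 57.69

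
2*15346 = 30692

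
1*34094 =34094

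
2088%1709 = 379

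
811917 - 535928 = 275989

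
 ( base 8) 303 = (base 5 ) 1240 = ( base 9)236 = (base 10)195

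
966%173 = 101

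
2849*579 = 1649571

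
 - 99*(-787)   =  77913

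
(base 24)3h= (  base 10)89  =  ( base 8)131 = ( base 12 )75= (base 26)3B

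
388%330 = 58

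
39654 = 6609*6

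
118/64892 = 59/32446 = 0.00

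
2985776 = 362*8248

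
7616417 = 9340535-1724118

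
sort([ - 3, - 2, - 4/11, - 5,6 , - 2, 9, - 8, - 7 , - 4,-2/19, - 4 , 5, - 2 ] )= [ - 8, - 7 ,-5 ,  -  4,-4, - 3 , - 2, - 2, - 2,-4/11,-2/19, 5,6,9 ] 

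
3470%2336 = 1134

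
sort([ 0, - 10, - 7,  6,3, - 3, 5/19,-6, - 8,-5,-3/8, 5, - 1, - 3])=[ - 10, - 8, - 7, - 6,-5, - 3, - 3, - 1,  -  3/8, 0,5/19,3, 5,6]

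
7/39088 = 1/5584 = 0.00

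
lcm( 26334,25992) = 2001384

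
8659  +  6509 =15168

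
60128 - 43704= 16424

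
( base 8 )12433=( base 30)603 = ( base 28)6or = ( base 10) 5403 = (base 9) 7363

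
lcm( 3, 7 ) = 21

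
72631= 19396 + 53235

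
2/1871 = 2/1871 = 0.00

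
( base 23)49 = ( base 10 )101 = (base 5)401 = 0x65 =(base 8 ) 145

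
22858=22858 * 1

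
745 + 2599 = 3344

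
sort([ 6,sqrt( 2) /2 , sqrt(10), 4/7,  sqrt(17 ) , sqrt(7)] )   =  [ 4/7,  sqrt(2 ) /2  ,  sqrt( 7 ),sqrt(10), sqrt( 17 ), 6]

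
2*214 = 428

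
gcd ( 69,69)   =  69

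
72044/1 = 72044 = 72044.00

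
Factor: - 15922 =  - 2^1*19^1*419^1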